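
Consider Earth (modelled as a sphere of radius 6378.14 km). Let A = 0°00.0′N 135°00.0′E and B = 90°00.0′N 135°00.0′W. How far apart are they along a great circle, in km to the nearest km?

10019 km

With latitudes φ₁ = 0.000°, φ₂ = 90.000° and longitude difference Δλ = 90.000°:
cos c = sin φ₁ sin φ₂ + cos φ₁ cos φ₂ cos Δλ = (0.0000)(1.0000) + (1.0000)(0.0000)(0.0000) = 0.00000,
so c = arccos(0.00000) = 1.57080 rad.
Distance = R·c = 6378.14 × 1.5708 ≈ 10019 km.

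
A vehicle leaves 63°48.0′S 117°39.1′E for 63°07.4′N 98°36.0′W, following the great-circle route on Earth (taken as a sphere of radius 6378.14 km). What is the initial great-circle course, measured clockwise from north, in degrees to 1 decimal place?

With φ₁ = -1.1135, φ₂ = 1.1017, Δλ = 2.5089 rad, the forward-azimuth formula gives
θ = atan2( sin Δλ cos φ₂ , cos φ₁ sin φ₂ − sin φ₁ cos φ₂ cos Δλ ) = atan2(0.2673, 0.0667) = 75.99°.
So the initial bearing is 76.0°.

76.0°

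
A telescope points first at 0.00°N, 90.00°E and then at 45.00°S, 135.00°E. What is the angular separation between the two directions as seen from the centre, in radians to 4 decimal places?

In radians: φ₁ = 0.0000, φ₂ = -0.7854, Δλ = 45.000° = 0.7854 rad.
Haversine: a = sin²(Δφ/2) + cos φ₁ cos φ₂ sin²(Δλ/2) = 0.1464 + (1.0000)(0.7071)(0.1464) = 0.25000.
Central angle c = 2·arcsin(√a) = 1.04720 rad.
So the angular separation is 1.0472 rad.

1.0472 rad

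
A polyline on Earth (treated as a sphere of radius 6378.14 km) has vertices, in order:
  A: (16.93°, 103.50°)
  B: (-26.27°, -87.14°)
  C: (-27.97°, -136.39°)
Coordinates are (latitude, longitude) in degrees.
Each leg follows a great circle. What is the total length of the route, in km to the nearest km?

23374 km

Leg A→B: central angle 2.9044 rad, distance 18524.4 km.
Leg B→C: central angle 0.7604 rad, distance 4850.0 km.
Total: 18524.4 + 4850.0 ≈ 23374 km.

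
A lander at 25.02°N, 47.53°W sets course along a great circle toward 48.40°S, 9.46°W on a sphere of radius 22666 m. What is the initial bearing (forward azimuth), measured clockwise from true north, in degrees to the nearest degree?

With φ₁ = 0.4367, φ₂ = -0.8447, Δλ = 0.6644 rad, the forward-azimuth formula gives
θ = atan2( sin Δλ cos φ₂ , cos φ₁ sin φ₂ − sin φ₁ cos φ₂ cos Δλ ) = atan2(0.4094, -0.8987) = 155.51°.
So the initial bearing is 156°.

156°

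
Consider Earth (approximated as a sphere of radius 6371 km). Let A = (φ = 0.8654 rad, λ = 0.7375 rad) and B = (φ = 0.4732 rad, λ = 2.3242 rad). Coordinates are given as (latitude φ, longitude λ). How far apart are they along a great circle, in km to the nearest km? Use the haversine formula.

7812 km

In radians: φ₁ = 0.8654, φ₂ = 0.4732, Δλ = 90.911° = 1.5867 rad.
Haversine: a = sin²(Δφ/2) + cos φ₁ cos φ₂ sin²(Δλ/2) = 0.0380 + (0.6483)(0.8901)(0.5080) = 0.33110.
Central angle c = 2·arcsin(√a) = 1.22622 rad.
Distance = R·c = 6371 × 1.2262 ≈ 7812 km.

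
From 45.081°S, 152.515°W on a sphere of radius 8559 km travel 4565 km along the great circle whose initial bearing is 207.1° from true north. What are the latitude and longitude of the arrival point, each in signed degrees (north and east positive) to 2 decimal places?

-68.33°, 168.63°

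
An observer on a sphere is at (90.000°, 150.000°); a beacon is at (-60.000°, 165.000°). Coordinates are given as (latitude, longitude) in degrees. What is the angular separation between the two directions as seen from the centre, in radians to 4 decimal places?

In radians: φ₁ = 1.5708, φ₂ = -1.0472, Δλ = 15.000° = 0.2618 rad.
Haversine: a = sin²(Δφ/2) + cos φ₁ cos φ₂ sin²(Δλ/2) = 0.9330 + (0.0000)(0.5000)(0.0170) = 0.93301.
Central angle c = 2·arcsin(√a) = 2.61799 rad.
So the angular separation is 2.6180 rad.

2.6180 rad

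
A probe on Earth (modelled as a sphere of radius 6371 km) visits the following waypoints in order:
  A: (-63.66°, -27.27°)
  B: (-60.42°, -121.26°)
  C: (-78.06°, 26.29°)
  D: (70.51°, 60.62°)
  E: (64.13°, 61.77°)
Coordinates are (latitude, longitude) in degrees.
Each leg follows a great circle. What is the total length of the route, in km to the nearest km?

Leg A→B: central angle 0.7011 rad, distance 4466.7 km.
Leg B→C: central angle 0.7003 rad, distance 4461.4 km.
Leg C→D: central angle 2.6165 rad, distance 16670.0 km.
Leg D→E: central angle 0.1116 rad, distance 711.1 km.
Total: 4466.7 + 4461.4 + 16670.0 + 711.1 ≈ 26309 km.

26309 km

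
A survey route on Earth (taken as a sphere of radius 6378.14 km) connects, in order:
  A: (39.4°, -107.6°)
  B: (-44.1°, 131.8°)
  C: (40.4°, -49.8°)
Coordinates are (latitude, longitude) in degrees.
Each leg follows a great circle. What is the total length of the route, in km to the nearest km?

34789 km

Leg A→B: central angle 2.3807 rad, distance 15184.2 km.
Leg B→C: central angle 3.0738 rad, distance 19605.1 km.
Total: 15184.2 + 19605.1 ≈ 34789 km.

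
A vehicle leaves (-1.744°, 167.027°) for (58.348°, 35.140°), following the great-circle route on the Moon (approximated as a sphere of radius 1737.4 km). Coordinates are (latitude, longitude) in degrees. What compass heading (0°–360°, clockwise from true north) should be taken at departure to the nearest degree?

With φ₁ = -0.0304, φ₂ = 1.0184, Δλ = -2.3019 rad, the forward-azimuth formula gives
θ = atan2( sin Δλ cos φ₂ , cos φ₁ sin φ₂ − sin φ₁ cos φ₂ cos Δλ ) = atan2(-0.3907, 0.8402) = -24.94°.
Adding 360° brings this into [0°, 360°): 335°.

335°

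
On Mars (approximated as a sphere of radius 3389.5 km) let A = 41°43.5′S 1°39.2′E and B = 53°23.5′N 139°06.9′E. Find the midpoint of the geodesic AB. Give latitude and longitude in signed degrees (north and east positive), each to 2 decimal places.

15.15°, 54.37°

Central angle δ = 2.6104 rad. Interpolating on the sphere with fraction f = 0.5:
P = [sin((1−f)δ)·A + sin(fδ)·B] / sin δ = 1.9049·A + 1.9049·B in Cartesian coordinates,
giving P = (0.5623, 0.7846, 0.2613), i.e. latitude 15.15°, longitude 54.37°.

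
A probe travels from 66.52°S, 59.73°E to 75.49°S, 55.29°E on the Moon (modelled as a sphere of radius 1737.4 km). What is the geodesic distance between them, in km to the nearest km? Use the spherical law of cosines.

275 km

In radians: φ₁ = -1.1610, φ₂ = -1.3175, Δλ = -4.440° = -0.0775 rad.
cos c = sin φ₁ sin φ₂ + cos φ₁ cos φ₂ cos Δλ = (-0.9172)(-0.9681) + (0.3984)(0.2505)(0.9970) = 0.98747,
so c = arccos(0.98747) = 0.15847 rad.
Distance = R·c = 1737.4 × 0.1585 ≈ 275 km.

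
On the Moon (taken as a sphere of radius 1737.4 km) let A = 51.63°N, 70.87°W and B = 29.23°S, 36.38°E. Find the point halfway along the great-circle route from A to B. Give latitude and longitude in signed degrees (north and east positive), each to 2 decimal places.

18.03°, -4.35°

The central angle between A and B is δ = 2.1454 rad.
With f = 0.5, the slerp weights are sin((1−f)δ)/sin δ = 1.0465 and sin(fδ)/sin δ = 1.0465.
Weighted sum of the unit vectors: (1.0465)·(0.2034,-0.5865,0.7840) + (1.0465)·(0.7026,0.5176,-0.4883) = (0.9482, -0.0721, 0.3095).
Converting back: φ = atan2(z, √(x²+y²)) = 18.03°, λ = atan2(y, x) = -4.35°.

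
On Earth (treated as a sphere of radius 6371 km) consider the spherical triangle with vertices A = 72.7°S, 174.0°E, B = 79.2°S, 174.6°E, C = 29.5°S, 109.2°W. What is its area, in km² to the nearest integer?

2558603 km²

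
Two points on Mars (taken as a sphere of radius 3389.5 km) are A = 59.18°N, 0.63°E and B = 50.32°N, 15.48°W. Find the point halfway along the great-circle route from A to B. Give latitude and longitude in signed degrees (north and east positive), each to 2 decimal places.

55.01°, -8.31°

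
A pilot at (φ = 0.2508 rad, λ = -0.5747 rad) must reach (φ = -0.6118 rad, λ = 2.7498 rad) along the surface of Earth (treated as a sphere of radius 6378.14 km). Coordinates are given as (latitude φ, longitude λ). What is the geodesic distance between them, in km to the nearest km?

In radians: φ₁ = 0.2508, φ₂ = -0.6118, Δλ = -169.520° = -2.9587 rad.
cos c = sin φ₁ sin φ₂ + cos φ₁ cos φ₂ cos Δλ = (0.2482)(-0.5743) + (0.9687)(0.8186)(-0.9833) = -0.92232,
so c = arccos(-0.92232) = 2.74483 rad.
Distance = R·c = 6378.14 × 2.7448 ≈ 17507 km.

17507 km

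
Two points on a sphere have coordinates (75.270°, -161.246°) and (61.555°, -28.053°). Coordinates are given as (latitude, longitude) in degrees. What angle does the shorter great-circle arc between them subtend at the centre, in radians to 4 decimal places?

In radians: φ₁ = 1.3137, φ₂ = 1.0743, Δλ = 133.193° = 2.3247 rad.
cos c = sin φ₁ sin φ₂ + cos φ₁ cos φ₂ cos Δλ = (0.9671)(0.8793) + (0.2543)(0.4763)(-0.6845) = 0.76748,
so c = arccos(0.76748) = 0.69589 rad.
So the angular separation is 0.6959 rad.

0.6959 rad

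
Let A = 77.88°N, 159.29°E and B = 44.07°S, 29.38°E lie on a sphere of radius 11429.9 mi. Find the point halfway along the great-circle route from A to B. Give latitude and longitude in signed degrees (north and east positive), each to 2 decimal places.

Central angle δ = 2.4604 rad. Interpolating on the sphere with fraction f = 0.5:
P = [sin((1−f)δ)·A + sin(fδ)·B] / sin δ = 1.4968·A + 1.4968·B in Cartesian coordinates,
giving P = (0.6431, 0.6387, 0.4223), i.e. latitude 24.98°, longitude 44.80°.

24.98°, 44.80°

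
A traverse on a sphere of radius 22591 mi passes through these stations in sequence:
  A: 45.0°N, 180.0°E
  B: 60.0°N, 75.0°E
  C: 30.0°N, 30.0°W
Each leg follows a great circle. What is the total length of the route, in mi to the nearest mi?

51214 mi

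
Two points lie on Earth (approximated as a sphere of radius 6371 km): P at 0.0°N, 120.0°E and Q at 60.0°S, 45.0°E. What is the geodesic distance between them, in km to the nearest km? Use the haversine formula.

9181 km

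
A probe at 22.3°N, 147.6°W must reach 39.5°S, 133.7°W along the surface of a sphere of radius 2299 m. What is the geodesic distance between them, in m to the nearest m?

With latitudes φ₁ = 22.300°, φ₂ = -39.500° and longitude difference Δλ = 13.900°:
cos c = sin φ₁ sin φ₂ + cos φ₁ cos φ₂ cos Δλ = (0.3795)(-0.6361) + (0.9252)(0.7716)(0.9707) = 0.45164,
so c = arccos(0.45164) = 1.10219 rad.
Distance = R·c = 2299 × 1.1022 ≈ 2534 m.

2534 m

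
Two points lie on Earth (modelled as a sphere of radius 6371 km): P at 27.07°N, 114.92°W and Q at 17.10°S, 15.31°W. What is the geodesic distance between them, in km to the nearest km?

In radians: φ₁ = 0.4725, φ₂ = -0.2985, Δλ = 99.610° = 1.7385 rad.
cos c = sin φ₁ sin φ₂ + cos φ₁ cos φ₂ cos Δλ = (0.4551)(-0.2940) + (0.8905)(0.9558)(-0.1669) = -0.27589,
so c = arccos(-0.27589) = 1.85031 rad.
Distance = R·c = 6371 × 1.8503 ≈ 11788 km.

11788 km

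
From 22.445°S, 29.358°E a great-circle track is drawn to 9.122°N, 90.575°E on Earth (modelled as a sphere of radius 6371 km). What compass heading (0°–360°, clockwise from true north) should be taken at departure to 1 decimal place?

69.2°

With φ₁ = -0.3917, φ₂ = 0.1592, Δλ = 1.0684 rad, the forward-azimuth formula gives
θ = atan2( sin Δλ cos φ₂ , cos φ₁ sin φ₂ − sin φ₁ cos φ₂ cos Δλ ) = atan2(0.8654, 0.3280) = 69.24°.
So the initial bearing is 69.2°.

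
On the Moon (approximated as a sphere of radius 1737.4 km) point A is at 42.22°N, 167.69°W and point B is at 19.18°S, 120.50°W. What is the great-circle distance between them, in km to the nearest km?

With latitudes φ₁ = 42.220°, φ₂ = -19.180° and longitude difference Δλ = 47.190°:
cos c = sin φ₁ sin φ₂ + cos φ₁ cos φ₂ cos Δλ = (0.6720)(-0.3285) + (0.7406)(0.9445)(0.6796) = 0.25456,
so c = arccos(0.25456) = 1.31340 rad.
Distance = R·c = 1737.4 × 1.3134 ≈ 2282 km.

2282 km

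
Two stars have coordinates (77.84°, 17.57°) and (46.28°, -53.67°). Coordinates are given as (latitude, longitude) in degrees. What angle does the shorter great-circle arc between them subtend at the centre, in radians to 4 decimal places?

Let φ₁ = 1.3586 rad, φ₂ = 0.8077 rad, and Δλ = -1.2434 rad.
cos c = sin φ₁ sin φ₂ + cos φ₁ cos φ₂ cos Δλ = (0.9776)(0.7227) + (0.2106)(0.6911)(0.3216) = 0.75333,
so c = arccos(0.75333) = 0.71768 rad.
So the angular separation is 0.7177 rad.

0.7177 rad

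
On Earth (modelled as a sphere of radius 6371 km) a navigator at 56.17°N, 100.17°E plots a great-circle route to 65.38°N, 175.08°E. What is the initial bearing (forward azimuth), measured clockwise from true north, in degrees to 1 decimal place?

44.0°

With φ₁ = 0.9804, φ₂ = 1.1411, Δλ = 1.3074 rad, the forward-azimuth formula gives
θ = atan2( sin Δλ cos φ₂ , cos φ₁ sin φ₂ − sin φ₁ cos φ₂ cos Δλ ) = atan2(0.4022, 0.4160) = 44.03°.
So the initial bearing is 44.0°.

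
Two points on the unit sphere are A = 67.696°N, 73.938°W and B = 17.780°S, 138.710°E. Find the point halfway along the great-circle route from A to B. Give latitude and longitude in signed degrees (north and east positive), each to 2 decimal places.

42.99°, 156.64°

The central angle between A and B is δ = 2.1979 rad.
With f = 0.5, the slerp weights are sin((1−f)δ)/sin δ = 1.1000 and sin(fδ)/sin δ = 1.1000.
Weighted sum of the unit vectors: (1.1000)·(0.1050,-0.3647,0.9252) + (1.1000)·(-0.7155,0.6284,-0.3054) = (-0.6716, 0.2900, 0.6818).
Converting back: φ = atan2(z, √(x²+y²)) = 42.99°, λ = atan2(y, x) = 156.64°.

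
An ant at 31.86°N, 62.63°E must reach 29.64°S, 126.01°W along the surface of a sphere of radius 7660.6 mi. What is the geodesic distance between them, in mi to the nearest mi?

23031 mi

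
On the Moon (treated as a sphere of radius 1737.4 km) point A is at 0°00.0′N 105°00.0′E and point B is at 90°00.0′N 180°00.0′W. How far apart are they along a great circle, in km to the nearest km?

2729 km

With latitudes φ₁ = 0.000°, φ₂ = 90.000° and longitude difference Δλ = 75.000°:
cos c = sin φ₁ sin φ₂ + cos φ₁ cos φ₂ cos Δλ = (0.0000)(1.0000) + (1.0000)(0.0000)(0.2588) = 0.00000,
so c = arccos(0.00000) = 1.57080 rad.
Distance = R·c = 1737.4 × 1.5708 ≈ 2729 km.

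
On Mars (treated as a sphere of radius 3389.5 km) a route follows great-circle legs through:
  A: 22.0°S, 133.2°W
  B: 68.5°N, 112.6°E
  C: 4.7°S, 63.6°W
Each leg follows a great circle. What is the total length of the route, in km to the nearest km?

Leg A→B: central angle 2.0804 rad, distance 7051.5 km.
Leg B→C: central angle 2.0272 rad, distance 6871.1 km.
Total: 7051.5 + 6871.1 ≈ 13923 km.

13923 km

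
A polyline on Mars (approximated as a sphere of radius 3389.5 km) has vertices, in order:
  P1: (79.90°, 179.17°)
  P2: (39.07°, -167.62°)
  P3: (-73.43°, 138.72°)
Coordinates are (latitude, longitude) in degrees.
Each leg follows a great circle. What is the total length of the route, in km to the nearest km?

Leg P1→P2: central angle 0.7181 rad, distance 2434.0 km.
Leg P2→P3: central angle 2.0634 rad, distance 6993.8 km.
Total: 2434.0 + 6993.8 ≈ 9428 km.

9428 km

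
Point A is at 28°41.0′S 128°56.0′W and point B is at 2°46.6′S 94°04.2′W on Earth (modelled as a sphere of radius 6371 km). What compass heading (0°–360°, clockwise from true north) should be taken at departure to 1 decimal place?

With φ₁ = -0.5006, φ₂ = -0.0485, Δλ = 0.6085 rad, the forward-azimuth formula gives
θ = atan2( sin Δλ cos φ₂ , cos φ₁ sin φ₂ − sin φ₁ cos φ₂ cos Δλ ) = atan2(0.5709, 0.3509) = 58.43°.
So the initial bearing is 58.4°.

58.4°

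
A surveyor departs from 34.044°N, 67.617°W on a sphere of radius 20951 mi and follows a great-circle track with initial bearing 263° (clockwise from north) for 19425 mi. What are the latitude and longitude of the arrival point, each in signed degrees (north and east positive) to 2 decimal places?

14.78°, -122.82°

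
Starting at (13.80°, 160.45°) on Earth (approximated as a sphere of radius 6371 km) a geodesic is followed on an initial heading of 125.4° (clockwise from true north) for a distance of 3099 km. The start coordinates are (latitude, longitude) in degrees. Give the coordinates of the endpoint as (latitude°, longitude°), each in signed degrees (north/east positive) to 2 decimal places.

Angular distance δ = d/R = 3099/6371 = 0.48642 rad; initial bearing θ = 2.1886 rad.
sin φ₂ = sin φ₁ cos δ + cos φ₁ sin δ cos θ = (0.2385)(0.8840) + (0.9711)(0.4675)(-0.5793) = -0.0521, so φ₂ = -2.99°.
Δλ = atan2(sin θ sin δ cos φ₁, cos δ − sin φ₁ sin φ₂) = atan2(0.3700, 0.8964) = 22.431°.
λ₂ = 160.450° + 22.431° = 182.88° → -177.12° after wrapping to (−180°, 180°].

-2.99°, -177.12°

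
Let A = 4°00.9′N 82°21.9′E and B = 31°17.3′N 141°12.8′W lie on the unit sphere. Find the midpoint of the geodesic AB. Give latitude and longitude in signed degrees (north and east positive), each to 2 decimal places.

40.09°, 139.65°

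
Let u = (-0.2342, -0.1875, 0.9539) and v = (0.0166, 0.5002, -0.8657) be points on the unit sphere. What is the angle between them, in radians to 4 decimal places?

2.7480 rad

u·v = -0.9235; |u| = 1.0000, |v| = 1.0000.
cos θ = (u·v)/(|u||v|) = -0.9235, so θ = 2.7480 rad.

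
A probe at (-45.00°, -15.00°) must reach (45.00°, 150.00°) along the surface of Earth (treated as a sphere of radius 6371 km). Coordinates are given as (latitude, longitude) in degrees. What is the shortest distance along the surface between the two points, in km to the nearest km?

With latitudes φ₁ = -45.000°, φ₂ = 45.000° and longitude difference Δλ = 165.000°:
cos c = sin φ₁ sin φ₂ + cos φ₁ cos φ₂ cos Δλ = (-0.7071)(0.7071) + (0.7071)(0.7071)(-0.9659) = -0.98296,
so c = arccos(-0.98296) = 2.95674 rad.
Distance = R·c = 6371 × 2.9567 ≈ 18837 km.

18837 km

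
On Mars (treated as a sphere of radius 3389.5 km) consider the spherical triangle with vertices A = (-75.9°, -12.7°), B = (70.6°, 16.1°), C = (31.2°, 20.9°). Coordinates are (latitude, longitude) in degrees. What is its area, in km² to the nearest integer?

4233692 km²

Side lengths (central angles): a = 0.6892, b = 1.9059, c = 2.5753 rad; semiperimeter s = 2.5852.
By l'Huilier's theorem, tan(E/4) = √[tan(s/2) tan((s−a)/2) tan((s−b)/2) tan((s−c)/2)], giving spherical excess E = 0.3685 rad.
Area = E·R² = 0.3685 × (3389.5)² ≈ 4233692 km².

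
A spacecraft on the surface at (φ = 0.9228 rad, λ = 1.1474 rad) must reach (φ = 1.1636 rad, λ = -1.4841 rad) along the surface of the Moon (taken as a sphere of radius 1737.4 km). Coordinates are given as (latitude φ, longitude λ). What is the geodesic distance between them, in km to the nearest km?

1772 km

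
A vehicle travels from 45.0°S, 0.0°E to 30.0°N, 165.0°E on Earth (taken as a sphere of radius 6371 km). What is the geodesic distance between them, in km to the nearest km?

17893 km

Let φ₁ = -0.7854 rad, φ₂ = 0.5236 rad, and Δλ = 2.8798 rad.
cos c = sin φ₁ sin φ₂ + cos φ₁ cos φ₂ cos Δλ = (-0.7071)(0.5000) + (0.7071)(0.8660)(-0.9659) = -0.94506,
so c = arccos(-0.94506) = 2.80857 rad.
Distance = R·c = 6371 × 2.8086 ≈ 17893 km.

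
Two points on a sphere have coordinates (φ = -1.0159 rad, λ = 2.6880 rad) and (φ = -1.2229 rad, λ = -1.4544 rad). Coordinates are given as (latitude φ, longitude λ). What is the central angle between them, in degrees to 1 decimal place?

45.4°

Let φ₁ = -1.0159 rad, φ₂ = -1.2229 rad, and Δλ = 2.1408 rad.
Haversine: a = sin²(Δφ/2) + cos φ₁ cos φ₂ sin²(Δλ/2) = 0.0107 + (0.5269)(0.3409)(0.7698) = 0.14894.
Central angle c = 2·arcsin(√a) = 0.79244 rad.
So the angular separation is 45.4°.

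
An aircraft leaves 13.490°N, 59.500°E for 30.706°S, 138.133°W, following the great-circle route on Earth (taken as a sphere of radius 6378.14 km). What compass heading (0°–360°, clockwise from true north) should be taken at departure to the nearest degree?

140°

With φ₁ = 0.2354, φ₂ = -0.5359, Δλ = 2.8338 rad, the forward-azimuth formula gives
θ = atan2( sin Δλ cos φ₂ , cos φ₁ sin φ₂ − sin φ₁ cos φ₂ cos Δλ ) = atan2(0.2604, -0.3054) = 139.54°.
So the initial bearing is 140°.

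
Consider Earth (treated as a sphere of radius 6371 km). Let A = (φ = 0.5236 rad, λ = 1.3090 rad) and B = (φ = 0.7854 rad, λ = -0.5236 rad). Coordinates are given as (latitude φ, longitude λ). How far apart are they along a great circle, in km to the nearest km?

Let φ₁ = 0.5236 rad, φ₂ = 0.7854 rad, and Δλ = -1.8326 rad.
cos c = sin φ₁ sin φ₂ + cos φ₁ cos φ₂ cos Δλ = (0.5000)(0.7071) + (0.8660)(0.7071)(-0.2588) = 0.19506,
so c = arccos(0.19506) = 1.37448 rad.
Distance = R·c = 6371 × 1.3745 ≈ 8757 km.

8757 km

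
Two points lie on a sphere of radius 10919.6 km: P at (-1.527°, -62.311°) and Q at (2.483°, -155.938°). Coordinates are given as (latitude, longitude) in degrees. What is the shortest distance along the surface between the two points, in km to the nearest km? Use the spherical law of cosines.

17855 km

Let φ₁ = -0.0267 rad, φ₂ = 0.0433 rad, and Δλ = -1.6341 rad.
cos c = sin φ₁ sin φ₂ + cos φ₁ cos φ₂ cos Δλ = (-0.0266)(0.0433) + (0.9996)(0.9991)(-0.0633) = -0.06433,
so c = arccos(-0.06433) = 1.63517 rad.
Distance = R·c = 10919.6 × 1.6352 ≈ 17855 km.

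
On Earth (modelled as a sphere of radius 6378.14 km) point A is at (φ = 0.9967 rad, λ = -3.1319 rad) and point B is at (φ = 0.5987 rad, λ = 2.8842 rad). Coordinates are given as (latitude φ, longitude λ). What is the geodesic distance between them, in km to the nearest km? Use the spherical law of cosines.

With latitudes φ₁ = 57.107°, φ₂ = 34.303° and longitude difference Δλ = -15.303°:
cos c = sin φ₁ sin φ₂ + cos φ₁ cos φ₂ cos Δλ = (0.8397)(0.5636) + (0.5431)(0.8261)(0.9645) = 0.90593,
so c = arccos(0.90593) = 0.43722 rad.
Distance = R·c = 6378.14 × 0.4372 ≈ 2789 km.

2789 km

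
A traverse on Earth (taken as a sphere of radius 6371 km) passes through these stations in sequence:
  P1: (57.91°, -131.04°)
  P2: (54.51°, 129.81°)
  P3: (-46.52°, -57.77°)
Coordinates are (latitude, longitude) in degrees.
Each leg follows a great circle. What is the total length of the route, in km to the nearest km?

Leg P1→P2: central angle 0.8753 rad, distance 5576.5 km.
Leg P2→P3: central angle 2.9789 rad, distance 18978.8 km.
Total: 5576.5 + 18978.8 ≈ 24555 km.

24555 km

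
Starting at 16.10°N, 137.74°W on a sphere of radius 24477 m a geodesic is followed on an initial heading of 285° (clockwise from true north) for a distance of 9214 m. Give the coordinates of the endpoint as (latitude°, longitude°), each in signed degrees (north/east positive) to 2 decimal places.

Angular distance δ = d/R = 9214/24477 = 0.37644 rad; initial bearing θ = 4.9742 rad.
sin φ₂ = sin φ₁ cos δ + cos φ₁ sin δ cos θ = (0.2773)(0.9300) + (0.9608)(0.3676)(0.2588) = 0.3493, so φ₂ = 20.45°.
Δλ = atan2(sin θ sin δ cos φ₁, cos δ − sin φ₁ sin φ₂) = atan2(-0.3412, 0.8331) = -22.269°.
λ₂ = -137.740° − 22.269° = -160.01°.

20.45°, -160.01°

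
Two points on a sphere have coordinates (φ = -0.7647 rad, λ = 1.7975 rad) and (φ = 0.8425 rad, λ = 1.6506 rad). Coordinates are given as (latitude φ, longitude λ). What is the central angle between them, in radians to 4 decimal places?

1.6124 rad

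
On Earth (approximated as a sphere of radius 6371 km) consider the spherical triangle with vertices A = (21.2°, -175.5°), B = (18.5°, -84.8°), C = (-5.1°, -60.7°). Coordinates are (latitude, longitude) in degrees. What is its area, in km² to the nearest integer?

10993009 km²

Side lengths (central angles): a = 0.5844, b = 2.0061, c = 1.4667 rad; semiperimeter s = 2.0286.
By l'Huilier's theorem, tan(E/4) = √[tan(s/2) tan((s−a)/2) tan((s−b)/2) tan((s−c)/2)], giving spherical excess E = 0.2708 rad.
Area = E·R² = 0.2708 × (6371)² ≈ 10993009 km².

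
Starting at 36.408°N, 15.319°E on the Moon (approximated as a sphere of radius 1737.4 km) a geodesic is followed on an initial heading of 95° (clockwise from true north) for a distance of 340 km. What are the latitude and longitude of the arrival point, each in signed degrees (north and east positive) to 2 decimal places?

34.65°, 28.94°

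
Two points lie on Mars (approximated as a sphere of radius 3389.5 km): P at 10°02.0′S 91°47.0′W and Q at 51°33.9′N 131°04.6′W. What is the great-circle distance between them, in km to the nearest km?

4158 km

Let φ₁ = -0.1751 rad, φ₂ = 0.9000 rad, and Δλ = -0.6858 rad.
cos c = sin φ₁ sin φ₂ + cos φ₁ cos φ₂ cos Δλ = (-0.1742)(0.7833) + (0.9847)(0.6216)(0.7739) = 0.33726,
so c = arccos(0.33726) = 1.22679 rad.
Distance = R·c = 3389.5 × 1.2268 ≈ 4158 km.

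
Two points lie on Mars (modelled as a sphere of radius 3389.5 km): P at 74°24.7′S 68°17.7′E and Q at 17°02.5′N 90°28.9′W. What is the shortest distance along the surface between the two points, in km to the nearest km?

7185 km

With latitudes φ₁ = -74.412°, φ₂ = 17.042° and longitude difference Δλ = -158.777°:
cos c = sin φ₁ sin φ₂ + cos φ₁ cos φ₂ cos Δλ = (-0.9632)(0.2931) + (0.2687)(0.9561)(-0.9322) = -0.52179,
so c = arccos(-0.52179) = 2.11974 rad.
Distance = R·c = 3389.5 × 2.1197 ≈ 7185 km.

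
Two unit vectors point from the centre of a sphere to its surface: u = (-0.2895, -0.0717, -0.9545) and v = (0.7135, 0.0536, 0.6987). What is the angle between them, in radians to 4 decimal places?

2.6409 rad

u·v = -0.8773; |u| = 1.0000, |v| = 1.0001.
cos θ = (u·v)/(|u||v|) = -0.8772, so θ = 2.6409 rad.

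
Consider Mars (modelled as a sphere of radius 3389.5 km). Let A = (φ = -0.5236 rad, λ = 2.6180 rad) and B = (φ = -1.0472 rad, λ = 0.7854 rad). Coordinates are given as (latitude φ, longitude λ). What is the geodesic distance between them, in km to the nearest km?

In radians: φ₁ = -0.5236, φ₂ = -1.0472, Δλ = -105.000° = -1.8326 rad.
Haversine: a = sin²(Δφ/2) + cos φ₁ cos φ₂ sin²(Δλ/2) = 0.0670 + (0.8660)(0.5000)(0.6294) = 0.33953.
Central angle c = 2·arcsin(√a) = 1.24407 rad.
Distance = R·c = 3389.5 × 1.2441 ≈ 4217 km.

4217 km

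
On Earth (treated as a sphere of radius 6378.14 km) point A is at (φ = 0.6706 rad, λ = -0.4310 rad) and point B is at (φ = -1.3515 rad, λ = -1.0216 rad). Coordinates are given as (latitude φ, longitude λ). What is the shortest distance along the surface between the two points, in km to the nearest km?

13104 km

In radians: φ₁ = 0.6706, φ₂ = -1.3515, Δλ = -33.839° = -0.5906 rad.
cos c = sin φ₁ sin φ₂ + cos φ₁ cos φ₂ cos Δλ = (0.6215)(-0.9761) + (0.7834)(0.2175)(0.8306) = -0.46501,
so c = arccos(-0.46501) = 2.05444 rad.
Distance = R·c = 6378.14 × 2.0544 ≈ 13104 km.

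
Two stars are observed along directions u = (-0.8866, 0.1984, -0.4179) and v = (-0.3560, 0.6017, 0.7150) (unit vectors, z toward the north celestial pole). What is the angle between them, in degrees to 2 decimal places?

82.17°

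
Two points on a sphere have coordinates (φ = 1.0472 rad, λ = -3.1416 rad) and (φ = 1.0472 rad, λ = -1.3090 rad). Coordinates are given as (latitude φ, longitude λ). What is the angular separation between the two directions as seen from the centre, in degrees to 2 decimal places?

46.74°

With latitudes φ₁ = 60.000°, φ₂ = 60.000° and longitude difference Δλ = 105.000°:
cos c = sin φ₁ sin φ₂ + cos φ₁ cos φ₂ cos Δλ = (0.8660)(0.8660) + (0.5000)(0.5000)(-0.2588) = 0.68530,
so c = arccos(0.68530) = 0.81579 rad.
So the angular separation is 46.74°.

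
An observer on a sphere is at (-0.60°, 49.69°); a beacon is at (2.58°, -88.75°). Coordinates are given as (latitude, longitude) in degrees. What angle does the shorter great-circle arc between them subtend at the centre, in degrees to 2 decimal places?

In radians: φ₁ = -0.0105, φ₂ = 0.0450, Δλ = -138.440° = -2.4162 rad.
cos c = sin φ₁ sin φ₂ + cos φ₁ cos φ₂ cos Δλ = (-0.0105)(0.0450) + (0.9999)(0.9990)(-0.7483) = -0.74793,
so c = arccos(-0.74793) = 2.41574 rad.
So the angular separation is 138.41°.

138.41°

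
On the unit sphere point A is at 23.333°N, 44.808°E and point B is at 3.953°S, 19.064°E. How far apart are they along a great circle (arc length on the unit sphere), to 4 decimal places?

0.6471

Let φ₁ = 0.4072 rad, φ₂ = -0.0690 rad, and Δλ = -0.4493 rad.
cos c = sin φ₁ sin φ₂ + cos φ₁ cos φ₂ cos Δλ = (0.3961)(-0.0689) + (0.9182)(0.9976)(0.9007) = 0.79781,
so c = arccos(0.79781) = 0.64715 rad.
On the unit sphere the arc length equals the central angle: 0.6471.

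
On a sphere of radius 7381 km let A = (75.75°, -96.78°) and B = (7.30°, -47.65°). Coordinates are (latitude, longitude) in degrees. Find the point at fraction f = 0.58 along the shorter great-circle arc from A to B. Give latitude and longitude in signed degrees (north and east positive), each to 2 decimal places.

37.49°, -54.87°

The central angle between A and B is δ = 1.2840 rad.
With f = 0.58, the slerp weights are sin((1−f)δ)/sin δ = 0.5354 and sin(fδ)/sin δ = 0.7066.
Weighted sum of the unit vectors: (0.5354)·(-0.0291,-0.2444,0.9692) + (0.7066)·(0.6682,-0.7331,0.1271) = (0.4566, -0.6489, 0.6087).
Converting back: φ = atan2(z, √(x²+y²)) = 37.49°, λ = atan2(y, x) = -54.87°.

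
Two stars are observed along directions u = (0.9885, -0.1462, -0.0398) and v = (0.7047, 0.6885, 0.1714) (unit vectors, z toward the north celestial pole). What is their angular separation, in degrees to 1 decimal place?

53.9°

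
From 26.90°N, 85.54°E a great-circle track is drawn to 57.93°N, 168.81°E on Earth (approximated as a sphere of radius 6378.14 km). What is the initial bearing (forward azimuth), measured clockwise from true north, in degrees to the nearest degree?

36°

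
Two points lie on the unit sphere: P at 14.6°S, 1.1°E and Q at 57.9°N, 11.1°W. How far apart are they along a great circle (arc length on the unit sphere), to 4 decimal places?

1.2775

Let φ₁ = -0.2548 rad, φ₂ = 1.0105 rad, and Δλ = -0.2129 rad.
cos c = sin φ₁ sin φ₂ + cos φ₁ cos φ₂ cos Δλ = (-0.2521)(0.8471) + (0.9677)(0.5314)(0.9774) = 0.28909,
so c = arccos(0.28909) = 1.27752 rad.
On the unit sphere the arc length equals the central angle: 1.2775.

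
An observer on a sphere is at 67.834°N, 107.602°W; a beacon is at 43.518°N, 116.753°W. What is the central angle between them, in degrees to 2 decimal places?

24.80°

In radians: φ₁ = 1.1839, φ₂ = 0.7595, Δλ = -9.151° = -0.1597 rad.
Haversine: a = sin²(Δφ/2) + cos φ₁ cos φ₂ sin²(Δλ/2) = 0.0444 + (0.3773)(0.7252)(0.0064) = 0.04610.
Central angle c = 2·arcsin(√a) = 0.43277 rad.
So the angular separation is 24.80°.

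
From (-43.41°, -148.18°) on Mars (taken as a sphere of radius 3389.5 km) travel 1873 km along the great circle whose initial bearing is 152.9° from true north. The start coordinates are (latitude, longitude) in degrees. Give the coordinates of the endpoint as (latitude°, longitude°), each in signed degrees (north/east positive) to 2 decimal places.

Angular distance δ = d/R = 1873/3389.5 = 0.55259 rad; initial bearing θ = 2.6686 rad.
sin φ₂ = sin φ₁ cos δ + cos φ₁ sin δ cos θ = (-0.6872)(0.8512) + (0.7265)(0.5249)(-0.8902) = -0.9244, so φ₂ = -67.58°.
Δλ = atan2(sin θ sin δ cos φ₁, cos δ − sin φ₁ sin φ₂) = atan2(0.1737, 0.2159) = 38.816°.
λ₂ = -148.180° + 38.816° = -109.36°.

-67.58°, -109.36°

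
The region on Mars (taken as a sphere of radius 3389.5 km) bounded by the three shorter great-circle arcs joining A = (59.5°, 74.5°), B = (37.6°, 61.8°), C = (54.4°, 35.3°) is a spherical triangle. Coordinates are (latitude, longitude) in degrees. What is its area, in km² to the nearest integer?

827025 km²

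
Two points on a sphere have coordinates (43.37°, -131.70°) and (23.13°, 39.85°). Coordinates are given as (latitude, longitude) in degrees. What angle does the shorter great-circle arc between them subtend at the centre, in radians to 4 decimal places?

With latitudes φ₁ = 43.370°, φ₂ = 23.130° and longitude difference Δλ = 171.550°:
Haversine: a = sin²(Δφ/2) + cos φ₁ cos φ₂ sin²(Δλ/2) = 0.0309 + (0.7269)(0.9196)(0.9946) = 0.69575.
Central angle c = 2·arcsin(√a) = 1.97305 rad.
So the angular separation is 1.9730 rad.

1.9730 rad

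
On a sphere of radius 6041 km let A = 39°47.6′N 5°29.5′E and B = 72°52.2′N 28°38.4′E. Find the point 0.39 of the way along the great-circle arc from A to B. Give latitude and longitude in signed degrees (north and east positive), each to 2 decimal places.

53.06°, 10.04°

Central angle δ = 0.6099 rad. Interpolating on the sphere with fraction f = 0.39:
P = [sin((1−f)δ)·A + sin(fδ)·B] / sin δ = 0.6346·A + 0.4114·B in Cartesian coordinates,
giving P = (0.5917, 0.1047, 0.7993), i.e. latitude 53.06°, longitude 10.04°.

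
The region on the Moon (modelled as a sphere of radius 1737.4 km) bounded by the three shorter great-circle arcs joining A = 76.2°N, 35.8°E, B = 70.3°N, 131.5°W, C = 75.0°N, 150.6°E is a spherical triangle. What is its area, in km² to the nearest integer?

Side lengths (central angles): a = 0.3826, b = 0.4223, c = 0.5811 rad; semiperimeter s = 0.6930.
By l'Huilier's theorem, tan(E/4) = √[tan(s/2) tan((s−a)/2) tan((s−b)/2) tan((s−c)/2)], giving spherical excess E = 0.0830 rad.
Area = E·R² = 0.0830 × (1737.4)² ≈ 250632 km².

250632 km²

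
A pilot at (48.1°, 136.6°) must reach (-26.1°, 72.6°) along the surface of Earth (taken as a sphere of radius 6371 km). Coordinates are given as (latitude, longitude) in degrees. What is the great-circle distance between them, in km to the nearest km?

10419 km

With latitudes φ₁ = 48.100°, φ₂ = -26.100° and longitude difference Δλ = -64.000°:
Haversine: a = sin²(Δφ/2) + cos φ₁ cos φ₂ sin²(Δλ/2) = 0.3639 + (0.6678)(0.8980)(0.2808) = 0.53227.
Central angle c = 2·arcsin(√a) = 1.63539 rad.
Distance = R·c = 6371 × 1.6354 ≈ 10419 km.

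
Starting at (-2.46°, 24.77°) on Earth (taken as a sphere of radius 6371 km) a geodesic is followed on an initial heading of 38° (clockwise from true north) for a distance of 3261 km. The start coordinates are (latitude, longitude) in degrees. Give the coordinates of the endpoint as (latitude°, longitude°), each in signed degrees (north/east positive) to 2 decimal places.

Angular distance δ = d/R = 3261/6371 = 0.51185 rad; initial bearing θ = 0.6632 rad.
sin φ₂ = sin φ₁ cos δ + cos φ₁ sin δ cos θ = (-0.0429)(0.8718) + (0.9991)(0.4898)(0.7880) = 0.3482, so φ₂ = 20.38°.
Δλ = atan2(sin θ sin δ cos φ₁, cos δ − sin φ₁ sin φ₂) = atan2(0.3013, 0.8868) = 18.764°.
λ₂ = 24.770° + 18.764° = 43.53°.

20.38°, 43.53°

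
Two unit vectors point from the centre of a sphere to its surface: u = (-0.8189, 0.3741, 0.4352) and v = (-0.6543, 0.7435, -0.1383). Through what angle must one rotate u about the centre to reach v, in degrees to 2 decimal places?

41.08°

u·v = 0.7538; |u| = 1.0000, |v| = 1.0000.
cos θ = (u·v)/(|u||v|) = 0.7538, so θ = 41.08°.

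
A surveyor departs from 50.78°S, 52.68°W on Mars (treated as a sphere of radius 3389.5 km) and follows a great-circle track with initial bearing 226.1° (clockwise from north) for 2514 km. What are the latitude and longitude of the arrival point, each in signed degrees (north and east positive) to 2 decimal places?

Angular distance δ = d/R = 2514/3389.5 = 0.74170 rad; initial bearing θ = 3.9462 rad.
sin φ₂ = sin φ₁ cos δ + cos φ₁ sin δ cos θ = (-0.7747)(0.7373) + (0.6323)(0.6755)(-0.6934) = -0.8674, so φ₂ = -60.16°.
Δλ = atan2(sin θ sin δ cos φ₁, cos δ − sin φ₁ sin φ₂) = atan2(-0.3078, 0.0653) = -78.018°.
λ₂ = -52.680° − 78.018° = -130.70°.

-60.16°, -130.70°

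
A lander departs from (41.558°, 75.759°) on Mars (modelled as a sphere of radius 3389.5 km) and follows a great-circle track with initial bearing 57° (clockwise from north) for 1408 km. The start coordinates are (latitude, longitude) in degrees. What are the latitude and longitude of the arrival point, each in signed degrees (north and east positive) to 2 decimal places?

50.48°, 107.89°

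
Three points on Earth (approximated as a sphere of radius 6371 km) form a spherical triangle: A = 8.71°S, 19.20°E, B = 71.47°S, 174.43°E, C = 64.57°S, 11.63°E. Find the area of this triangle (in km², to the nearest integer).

Side lengths (central angles): a = 0.7584, b = 0.9794, c = 1.7129 rad; semiperimeter s = 1.7254.
By l'Huilier's theorem, tan(E/4) = √[tan(s/2) tan((s−a)/2) tan((s−b)/2) tan((s−c)/2)], giving spherical excess E = 0.1545 rad.
Area = E·R² = 0.1545 × (6371)² ≈ 6270609 km².

6270609 km²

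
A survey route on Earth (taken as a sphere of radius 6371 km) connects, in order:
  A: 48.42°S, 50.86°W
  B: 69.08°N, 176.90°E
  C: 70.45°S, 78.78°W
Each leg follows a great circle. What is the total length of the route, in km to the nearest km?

33867 km

Leg A→B: central angle 2.6022 rad, distance 16578.6 km.
Leg B→C: central angle 2.7136 rad, distance 17288.1 km.
Total: 16578.6 + 17288.1 ≈ 33867 km.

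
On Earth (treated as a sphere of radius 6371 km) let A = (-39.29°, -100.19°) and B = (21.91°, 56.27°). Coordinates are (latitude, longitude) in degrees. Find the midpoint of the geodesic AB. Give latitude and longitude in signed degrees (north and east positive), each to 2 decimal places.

-34.50°, 1.49°

Central angle δ = 2.6783 rad. Interpolating on the sphere with fraction f = 0.5:
P = [sin((1−f)δ)·A + sin(fδ)·B] / sin δ = 2.1779·A + 2.1779·B in Cartesian coordinates,
giving P = (0.8238, 0.0215, -0.5665), i.e. latitude -34.50°, longitude 1.49°.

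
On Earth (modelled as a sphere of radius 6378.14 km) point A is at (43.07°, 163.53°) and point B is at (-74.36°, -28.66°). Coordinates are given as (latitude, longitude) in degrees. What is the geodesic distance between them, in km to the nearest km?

16500 km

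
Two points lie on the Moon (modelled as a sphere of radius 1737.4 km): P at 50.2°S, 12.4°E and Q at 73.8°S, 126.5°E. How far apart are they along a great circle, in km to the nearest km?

In radians: φ₁ = -0.8762, φ₂ = -1.2881, Δλ = 114.100° = 1.9914 rad.
Haversine: a = sin²(Δφ/2) + cos φ₁ cos φ₂ sin²(Δλ/2) = 0.0418 + (0.6401)(0.2790)(0.7042) = 0.16757.
Central angle c = 2·arcsin(√a) = 0.84350 rad.
Distance = R·c = 1737.4 × 0.8435 ≈ 1465 km.

1465 km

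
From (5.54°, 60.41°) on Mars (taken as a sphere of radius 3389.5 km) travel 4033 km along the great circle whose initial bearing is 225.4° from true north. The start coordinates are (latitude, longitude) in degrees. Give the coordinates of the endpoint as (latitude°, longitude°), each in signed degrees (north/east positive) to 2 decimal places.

Angular distance δ = d/R = 4033/3389.5 = 1.18985 rad; initial bearing θ = 3.9340 rad.
sin φ₂ = sin φ₁ cos δ + cos φ₁ sin δ cos θ = (0.0965)(0.3718) + (0.9953)(0.9283)(-0.7022) = -0.6129, so φ₂ = -37.80°.
Δλ = atan2(sin θ sin δ cos φ₁, cos δ − sin φ₁ sin φ₂) = atan2(-0.6579, 0.4310) = -56.773°.
λ₂ = 60.410° − 56.773° = 3.64°.

-37.80°, 3.64°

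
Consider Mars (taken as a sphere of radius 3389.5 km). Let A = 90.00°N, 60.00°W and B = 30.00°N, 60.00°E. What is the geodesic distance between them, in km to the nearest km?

3549 km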